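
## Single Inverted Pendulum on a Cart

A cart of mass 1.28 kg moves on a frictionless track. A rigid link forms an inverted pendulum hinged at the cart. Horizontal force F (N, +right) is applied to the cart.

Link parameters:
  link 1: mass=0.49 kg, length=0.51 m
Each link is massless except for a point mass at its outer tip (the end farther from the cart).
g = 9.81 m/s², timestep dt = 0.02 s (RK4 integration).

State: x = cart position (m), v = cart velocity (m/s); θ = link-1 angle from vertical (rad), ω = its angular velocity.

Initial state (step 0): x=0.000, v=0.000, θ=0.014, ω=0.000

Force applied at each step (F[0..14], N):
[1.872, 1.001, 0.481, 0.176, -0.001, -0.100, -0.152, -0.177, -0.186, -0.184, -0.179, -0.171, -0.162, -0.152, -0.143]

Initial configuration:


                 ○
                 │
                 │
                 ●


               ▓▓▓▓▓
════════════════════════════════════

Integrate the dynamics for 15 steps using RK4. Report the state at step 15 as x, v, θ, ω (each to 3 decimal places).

apply F[0]=+1.872 → step 1: x=0.000, v=0.028, θ=0.014, ω=-0.050
apply F[1]=+1.001 → step 2: x=0.001, v=0.043, θ=0.012, ω=-0.074
apply F[2]=+0.481 → step 3: x=0.002, v=0.050, θ=0.011, ω=-0.082
apply F[3]=+0.176 → step 4: x=0.003, v=0.052, θ=0.009, ω=-0.083
apply F[4]=-0.001 → step 5: x=0.004, v=0.051, θ=0.007, ω=-0.078
apply F[5]=-0.100 → step 6: x=0.005, v=0.049, θ=0.006, ω=-0.071
apply F[6]=-0.152 → step 7: x=0.006, v=0.046, θ=0.005, ω=-0.064
apply F[7]=-0.177 → step 8: x=0.007, v=0.043, θ=0.003, ω=-0.056
apply F[8]=-0.186 → step 9: x=0.008, v=0.040, θ=0.002, ω=-0.049
apply F[9]=-0.184 → step 10: x=0.008, v=0.037, θ=0.001, ω=-0.043
apply F[10]=-0.179 → step 11: x=0.009, v=0.034, θ=0.001, ω=-0.037
apply F[11]=-0.171 → step 12: x=0.010, v=0.031, θ=-0.000, ω=-0.031
apply F[12]=-0.162 → step 13: x=0.010, v=0.029, θ=-0.001, ω=-0.026
apply F[13]=-0.152 → step 14: x=0.011, v=0.026, θ=-0.001, ω=-0.022
apply F[14]=-0.143 → step 15: x=0.011, v=0.024, θ=-0.002, ω=-0.019

Answer: x=0.011, v=0.024, θ=-0.002, ω=-0.019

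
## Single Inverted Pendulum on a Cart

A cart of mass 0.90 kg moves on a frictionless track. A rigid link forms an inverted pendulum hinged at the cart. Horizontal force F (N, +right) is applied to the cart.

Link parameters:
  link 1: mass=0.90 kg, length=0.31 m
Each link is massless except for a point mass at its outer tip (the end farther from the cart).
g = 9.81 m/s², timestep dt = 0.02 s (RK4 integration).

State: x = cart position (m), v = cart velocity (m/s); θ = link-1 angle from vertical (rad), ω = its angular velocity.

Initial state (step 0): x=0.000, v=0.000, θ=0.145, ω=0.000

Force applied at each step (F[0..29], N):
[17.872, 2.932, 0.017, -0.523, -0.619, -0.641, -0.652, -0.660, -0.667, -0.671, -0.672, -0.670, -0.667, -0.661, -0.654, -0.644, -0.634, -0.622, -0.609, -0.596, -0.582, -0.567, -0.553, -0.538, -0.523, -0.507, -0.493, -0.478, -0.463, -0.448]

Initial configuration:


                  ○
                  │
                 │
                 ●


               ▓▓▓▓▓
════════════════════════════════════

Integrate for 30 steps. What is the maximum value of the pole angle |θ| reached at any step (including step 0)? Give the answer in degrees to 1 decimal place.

apply F[0]=+17.872 → step 1: x=0.004, v=0.363, θ=0.134, ω=-1.070
apply F[1]=+2.932 → step 2: x=0.011, v=0.404, θ=0.112, ω=-1.124
apply F[2]=+0.017 → step 3: x=0.019, v=0.386, θ=0.091, ω=-1.001
apply F[3]=-0.523 → step 4: x=0.027, v=0.359, θ=0.073, ω=-0.862
apply F[4]=-0.619 → step 5: x=0.034, v=0.333, θ=0.057, ω=-0.738
apply F[5]=-0.641 → step 6: x=0.040, v=0.309, θ=0.043, ω=-0.630
apply F[6]=-0.652 → step 7: x=0.046, v=0.287, θ=0.031, ω=-0.537
apply F[7]=-0.660 → step 8: x=0.051, v=0.268, θ=0.021, ω=-0.456
apply F[8]=-0.667 → step 9: x=0.057, v=0.250, θ=0.013, ω=-0.387
apply F[9]=-0.671 → step 10: x=0.061, v=0.233, θ=0.006, ω=-0.327
apply F[10]=-0.672 → step 11: x=0.066, v=0.217, θ=-0.000, ω=-0.275
apply F[11]=-0.670 → step 12: x=0.070, v=0.203, θ=-0.005, ω=-0.231
apply F[12]=-0.667 → step 13: x=0.074, v=0.190, θ=-0.009, ω=-0.192
apply F[13]=-0.661 → step 14: x=0.078, v=0.177, θ=-0.013, ω=-0.159
apply F[14]=-0.654 → step 15: x=0.081, v=0.165, θ=-0.016, ω=-0.130
apply F[15]=-0.644 → step 16: x=0.084, v=0.154, θ=-0.018, ω=-0.106
apply F[16]=-0.634 → step 17: x=0.087, v=0.144, θ=-0.020, ω=-0.084
apply F[17]=-0.622 → step 18: x=0.090, v=0.134, θ=-0.022, ω=-0.066
apply F[18]=-0.609 → step 19: x=0.093, v=0.125, θ=-0.023, ω=-0.050
apply F[19]=-0.596 → step 20: x=0.095, v=0.116, θ=-0.024, ω=-0.037
apply F[20]=-0.582 → step 21: x=0.097, v=0.108, θ=-0.024, ω=-0.026
apply F[21]=-0.567 → step 22: x=0.099, v=0.100, θ=-0.025, ω=-0.016
apply F[22]=-0.553 → step 23: x=0.101, v=0.093, θ=-0.025, ω=-0.008
apply F[23]=-0.538 → step 24: x=0.103, v=0.086, θ=-0.025, ω=-0.000
apply F[24]=-0.523 → step 25: x=0.105, v=0.079, θ=-0.025, ω=0.005
apply F[25]=-0.507 → step 26: x=0.106, v=0.073, θ=-0.025, ω=0.010
apply F[26]=-0.493 → step 27: x=0.108, v=0.067, θ=-0.024, ω=0.015
apply F[27]=-0.478 → step 28: x=0.109, v=0.061, θ=-0.024, ω=0.018
apply F[28]=-0.463 → step 29: x=0.110, v=0.055, θ=-0.024, ω=0.021
apply F[29]=-0.448 → step 30: x=0.111, v=0.050, θ=-0.023, ω=0.023
Max |angle| over trajectory = 0.145 rad = 8.3°.

Answer: 8.3°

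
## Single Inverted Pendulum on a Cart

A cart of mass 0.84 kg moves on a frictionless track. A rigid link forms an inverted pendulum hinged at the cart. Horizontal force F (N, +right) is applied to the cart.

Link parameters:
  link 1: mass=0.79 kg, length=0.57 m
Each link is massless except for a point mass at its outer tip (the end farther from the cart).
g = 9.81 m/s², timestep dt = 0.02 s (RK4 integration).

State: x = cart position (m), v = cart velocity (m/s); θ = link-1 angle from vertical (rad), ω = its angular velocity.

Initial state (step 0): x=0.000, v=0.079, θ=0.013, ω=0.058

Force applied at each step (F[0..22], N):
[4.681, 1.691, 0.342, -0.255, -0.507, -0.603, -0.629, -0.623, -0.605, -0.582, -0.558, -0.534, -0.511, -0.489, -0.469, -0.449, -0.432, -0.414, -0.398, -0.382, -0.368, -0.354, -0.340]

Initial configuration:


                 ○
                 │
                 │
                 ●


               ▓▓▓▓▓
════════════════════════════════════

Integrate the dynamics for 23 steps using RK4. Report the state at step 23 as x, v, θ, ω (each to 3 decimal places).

Answer: x=0.064, v=0.057, θ=-0.018, ω=0.013

Derivation:
apply F[0]=+4.681 → step 1: x=0.003, v=0.188, θ=0.012, ω=-0.129
apply F[1]=+1.691 → step 2: x=0.007, v=0.226, θ=0.009, ω=-0.192
apply F[2]=+0.342 → step 3: x=0.011, v=0.233, θ=0.005, ω=-0.202
apply F[3]=-0.255 → step 4: x=0.016, v=0.226, θ=0.001, ω=-0.189
apply F[4]=-0.507 → step 5: x=0.020, v=0.215, θ=-0.002, ω=-0.168
apply F[5]=-0.603 → step 6: x=0.025, v=0.201, θ=-0.005, ω=-0.146
apply F[6]=-0.629 → step 7: x=0.028, v=0.187, θ=-0.008, ω=-0.124
apply F[7]=-0.623 → step 8: x=0.032, v=0.174, θ=-0.010, ω=-0.104
apply F[8]=-0.605 → step 9: x=0.035, v=0.162, θ=-0.012, ω=-0.086
apply F[9]=-0.582 → step 10: x=0.039, v=0.150, θ=-0.014, ω=-0.071
apply F[10]=-0.558 → step 11: x=0.041, v=0.140, θ=-0.015, ω=-0.057
apply F[11]=-0.534 → step 12: x=0.044, v=0.130, θ=-0.016, ω=-0.046
apply F[12]=-0.511 → step 13: x=0.047, v=0.121, θ=-0.017, ω=-0.035
apply F[13]=-0.489 → step 14: x=0.049, v=0.112, θ=-0.018, ω=-0.027
apply F[14]=-0.469 → step 15: x=0.051, v=0.105, θ=-0.018, ω=-0.019
apply F[15]=-0.449 → step 16: x=0.053, v=0.097, θ=-0.018, ω=-0.012
apply F[16]=-0.432 → step 17: x=0.055, v=0.090, θ=-0.019, ω=-0.007
apply F[17]=-0.414 → step 18: x=0.057, v=0.084, θ=-0.019, ω=-0.002
apply F[18]=-0.398 → step 19: x=0.058, v=0.078, θ=-0.019, ω=0.002
apply F[19]=-0.382 → step 20: x=0.060, v=0.072, θ=-0.019, ω=0.006
apply F[20]=-0.368 → step 21: x=0.061, v=0.067, θ=-0.018, ω=0.009
apply F[21]=-0.354 → step 22: x=0.063, v=0.062, θ=-0.018, ω=0.011
apply F[22]=-0.340 → step 23: x=0.064, v=0.057, θ=-0.018, ω=0.013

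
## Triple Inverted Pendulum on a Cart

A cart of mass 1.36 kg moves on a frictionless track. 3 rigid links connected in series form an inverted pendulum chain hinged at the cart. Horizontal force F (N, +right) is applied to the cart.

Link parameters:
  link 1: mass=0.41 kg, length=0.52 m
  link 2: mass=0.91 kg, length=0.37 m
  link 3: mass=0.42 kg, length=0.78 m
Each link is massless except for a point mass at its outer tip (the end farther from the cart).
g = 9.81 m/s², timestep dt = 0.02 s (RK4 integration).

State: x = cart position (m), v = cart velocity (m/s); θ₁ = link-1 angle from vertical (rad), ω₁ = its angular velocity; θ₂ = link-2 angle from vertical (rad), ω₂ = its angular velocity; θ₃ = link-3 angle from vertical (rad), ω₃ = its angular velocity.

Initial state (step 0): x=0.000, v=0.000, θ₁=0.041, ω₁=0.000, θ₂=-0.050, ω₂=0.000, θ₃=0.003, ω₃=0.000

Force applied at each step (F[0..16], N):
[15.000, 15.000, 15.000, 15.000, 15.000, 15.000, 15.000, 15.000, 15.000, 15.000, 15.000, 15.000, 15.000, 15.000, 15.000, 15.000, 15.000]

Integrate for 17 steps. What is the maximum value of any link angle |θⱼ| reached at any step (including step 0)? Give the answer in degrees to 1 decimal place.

Answer: 55.8°

Derivation:
apply F[0]=+15.000 → step 1: x=0.002, v=0.210, θ₁=0.038, ω₁=-0.277, θ₂=-0.052, ω₂=-0.220, θ₃=0.003, ω₃=0.020
apply F[1]=+15.000 → step 2: x=0.008, v=0.422, θ₁=0.030, ω₁=-0.563, θ₂=-0.059, ω₂=-0.435, θ₃=0.004, ω₃=0.041
apply F[2]=+15.000 → step 3: x=0.019, v=0.637, θ₁=0.016, ω₁=-0.866, θ₂=-0.070, ω₂=-0.639, θ₃=0.005, ω₃=0.065
apply F[3]=+15.000 → step 4: x=0.034, v=0.857, θ₁=-0.005, ω₁=-1.194, θ₂=-0.084, ω₂=-0.827, θ₃=0.006, ω₃=0.092
apply F[4]=+15.000 → step 5: x=0.053, v=1.081, θ₁=-0.032, ω₁=-1.556, θ₂=-0.102, ω₂=-0.988, θ₃=0.009, ω₃=0.123
apply F[5]=+15.000 → step 6: x=0.077, v=1.310, θ₁=-0.067, ω₁=-1.960, θ₂=-0.123, ω₂=-1.114, θ₃=0.011, ω₃=0.155
apply F[6]=+15.000 → step 7: x=0.106, v=1.544, θ₁=-0.111, ω₁=-2.407, θ₂=-0.147, ω₂=-1.197, θ₃=0.015, ω₃=0.186
apply F[7]=+15.000 → step 8: x=0.139, v=1.778, θ₁=-0.164, ω₁=-2.894, θ₂=-0.171, ω₂=-1.234, θ₃=0.019, ω₃=0.211
apply F[8]=+15.000 → step 9: x=0.177, v=2.007, θ₁=-0.227, ω₁=-3.400, θ₂=-0.196, ω₂=-1.239, θ₃=0.023, ω₃=0.223
apply F[9]=+15.000 → step 10: x=0.219, v=2.223, θ₁=-0.300, ω₁=-3.892, θ₂=-0.221, ω₂=-1.245, θ₃=0.028, ω₃=0.216
apply F[10]=+15.000 → step 11: x=0.266, v=2.417, θ₁=-0.382, ω₁=-4.326, θ₂=-0.246, ω₂=-1.303, θ₃=0.032, ω₃=0.185
apply F[11]=+15.000 → step 12: x=0.316, v=2.584, θ₁=-0.472, ω₁=-4.669, θ₂=-0.273, ω₂=-1.461, θ₃=0.035, ω₃=0.130
apply F[12]=+15.000 → step 13: x=0.369, v=2.724, θ₁=-0.568, ω₁=-4.910, θ₂=-0.305, ω₂=-1.746, θ₃=0.037, ω₃=0.055
apply F[13]=+15.000 → step 14: x=0.425, v=2.840, θ₁=-0.668, ω₁=-5.056, θ₂=-0.344, ω₂=-2.160, θ₃=0.037, ω₃=-0.038
apply F[14]=+15.000 → step 15: x=0.482, v=2.934, θ₁=-0.770, ω₁=-5.122, θ₂=-0.392, ω₂=-2.686, θ₃=0.035, ω₃=-0.147
apply F[15]=+15.000 → step 16: x=0.542, v=3.009, θ₁=-0.873, ω₁=-5.119, θ₂=-0.452, ω₂=-3.302, θ₃=0.031, ω₃=-0.275
apply F[16]=+15.000 → step 17: x=0.603, v=3.067, θ₁=-0.974, ω₁=-5.054, θ₂=-0.525, ω₂=-3.989, θ₃=0.024, ω₃=-0.426
Max |angle| over trajectory = 0.974 rad = 55.8°.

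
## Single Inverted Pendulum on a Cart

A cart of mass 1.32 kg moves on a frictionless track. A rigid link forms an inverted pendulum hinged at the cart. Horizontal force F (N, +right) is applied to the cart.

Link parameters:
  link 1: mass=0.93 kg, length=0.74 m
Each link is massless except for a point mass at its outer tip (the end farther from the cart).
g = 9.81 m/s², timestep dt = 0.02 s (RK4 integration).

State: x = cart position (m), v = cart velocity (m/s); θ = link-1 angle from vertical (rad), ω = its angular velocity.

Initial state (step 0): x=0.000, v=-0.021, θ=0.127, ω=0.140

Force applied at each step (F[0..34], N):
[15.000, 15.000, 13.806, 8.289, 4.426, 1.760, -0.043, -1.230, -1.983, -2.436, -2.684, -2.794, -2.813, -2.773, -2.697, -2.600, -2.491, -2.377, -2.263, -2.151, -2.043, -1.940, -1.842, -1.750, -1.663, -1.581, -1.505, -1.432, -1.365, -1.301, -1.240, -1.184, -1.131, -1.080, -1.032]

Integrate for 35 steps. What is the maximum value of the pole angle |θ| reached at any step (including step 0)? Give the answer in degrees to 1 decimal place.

apply F[0]=+15.000 → step 1: x=0.002, v=0.186, θ=0.127, ω=-0.104
apply F[1]=+15.000 → step 2: x=0.007, v=0.394, θ=0.123, ω=-0.350
apply F[2]=+13.806 → step 3: x=0.017, v=0.586, θ=0.114, ω=-0.575
apply F[3]=+8.289 → step 4: x=0.030, v=0.696, θ=0.101, ω=-0.695
apply F[4]=+4.426 → step 5: x=0.045, v=0.750, θ=0.087, ω=-0.743
apply F[5]=+1.760 → step 6: x=0.060, v=0.767, θ=0.072, ω=-0.744
apply F[6]=-0.043 → step 7: x=0.075, v=0.757, θ=0.057, ω=-0.715
apply F[7]=-1.230 → step 8: x=0.090, v=0.732, θ=0.043, ω=-0.668
apply F[8]=-1.983 → step 9: x=0.104, v=0.697, θ=0.030, ω=-0.611
apply F[9]=-2.436 → step 10: x=0.118, v=0.657, θ=0.019, ω=-0.550
apply F[10]=-2.684 → step 11: x=0.130, v=0.615, θ=0.008, ω=-0.489
apply F[11]=-2.794 → step 12: x=0.142, v=0.572, θ=-0.001, ω=-0.430
apply F[12]=-2.813 → step 13: x=0.153, v=0.530, θ=-0.009, ω=-0.374
apply F[13]=-2.773 → step 14: x=0.163, v=0.489, θ=-0.016, ω=-0.323
apply F[14]=-2.697 → step 15: x=0.173, v=0.451, θ=-0.022, ω=-0.276
apply F[15]=-2.600 → step 16: x=0.182, v=0.415, θ=-0.027, ω=-0.234
apply F[16]=-2.491 → step 17: x=0.189, v=0.381, θ=-0.031, ω=-0.196
apply F[17]=-2.377 → step 18: x=0.197, v=0.350, θ=-0.035, ω=-0.163
apply F[18]=-2.263 → step 19: x=0.203, v=0.321, θ=-0.038, ω=-0.133
apply F[19]=-2.151 → step 20: x=0.210, v=0.293, θ=-0.040, ω=-0.106
apply F[20]=-2.043 → step 21: x=0.215, v=0.268, θ=-0.042, ω=-0.083
apply F[21]=-1.940 → step 22: x=0.220, v=0.245, θ=-0.043, ω=-0.063
apply F[22]=-1.842 → step 23: x=0.225, v=0.223, θ=-0.044, ω=-0.045
apply F[23]=-1.750 → step 24: x=0.229, v=0.203, θ=-0.045, ω=-0.029
apply F[24]=-1.663 → step 25: x=0.233, v=0.184, θ=-0.046, ω=-0.016
apply F[25]=-1.581 → step 26: x=0.237, v=0.166, θ=-0.046, ω=-0.004
apply F[26]=-1.505 → step 27: x=0.240, v=0.150, θ=-0.046, ω=0.006
apply F[27]=-1.432 → step 28: x=0.243, v=0.134, θ=-0.046, ω=0.014
apply F[28]=-1.365 → step 29: x=0.245, v=0.120, θ=-0.045, ω=0.022
apply F[29]=-1.301 → step 30: x=0.247, v=0.106, θ=-0.045, ω=0.028
apply F[30]=-1.240 → step 31: x=0.249, v=0.094, θ=-0.044, ω=0.033
apply F[31]=-1.184 → step 32: x=0.251, v=0.082, θ=-0.043, ω=0.038
apply F[32]=-1.131 → step 33: x=0.253, v=0.071, θ=-0.043, ω=0.042
apply F[33]=-1.080 → step 34: x=0.254, v=0.060, θ=-0.042, ω=0.045
apply F[34]=-1.032 → step 35: x=0.255, v=0.050, θ=-0.041, ω=0.047
Max |angle| over trajectory = 0.127 rad = 7.3°.

Answer: 7.3°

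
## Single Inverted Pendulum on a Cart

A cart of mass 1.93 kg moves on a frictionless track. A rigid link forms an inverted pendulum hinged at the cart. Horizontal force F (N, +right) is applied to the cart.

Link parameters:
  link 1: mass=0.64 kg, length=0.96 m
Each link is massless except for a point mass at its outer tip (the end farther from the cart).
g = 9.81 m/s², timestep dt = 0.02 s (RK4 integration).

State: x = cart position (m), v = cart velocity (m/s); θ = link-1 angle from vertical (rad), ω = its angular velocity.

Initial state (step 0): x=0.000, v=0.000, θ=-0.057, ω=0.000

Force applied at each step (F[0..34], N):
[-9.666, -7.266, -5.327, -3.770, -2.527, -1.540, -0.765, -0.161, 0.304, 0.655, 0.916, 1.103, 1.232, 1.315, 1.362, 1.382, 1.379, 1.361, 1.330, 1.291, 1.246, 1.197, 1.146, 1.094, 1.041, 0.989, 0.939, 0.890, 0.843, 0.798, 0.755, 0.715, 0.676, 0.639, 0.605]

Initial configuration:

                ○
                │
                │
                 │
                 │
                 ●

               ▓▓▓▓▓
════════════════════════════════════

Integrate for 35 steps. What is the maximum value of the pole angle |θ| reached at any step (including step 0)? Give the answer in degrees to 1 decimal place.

apply F[0]=-9.666 → step 1: x=-0.001, v=-0.096, θ=-0.056, ω=0.089
apply F[1]=-7.266 → step 2: x=-0.004, v=-0.168, θ=-0.054, ω=0.152
apply F[2]=-5.327 → step 3: x=-0.007, v=-0.220, θ=-0.050, ω=0.195
apply F[3]=-3.770 → step 4: x=-0.012, v=-0.256, θ=-0.046, ω=0.223
apply F[4]=-2.527 → step 5: x=-0.018, v=-0.279, θ=-0.041, ω=0.238
apply F[5]=-1.540 → step 6: x=-0.023, v=-0.293, θ=-0.037, ω=0.244
apply F[6]=-0.765 → step 7: x=-0.029, v=-0.298, θ=-0.032, ω=0.243
apply F[7]=-0.161 → step 8: x=-0.035, v=-0.298, θ=-0.027, ω=0.237
apply F[8]=+0.304 → step 9: x=-0.041, v=-0.293, θ=-0.022, ω=0.227
apply F[9]=+0.655 → step 10: x=-0.047, v=-0.285, θ=-0.018, ω=0.214
apply F[10]=+0.916 → step 11: x=-0.052, v=-0.275, θ=-0.014, ω=0.200
apply F[11]=+1.103 → step 12: x=-0.058, v=-0.262, θ=-0.010, ω=0.185
apply F[12]=+1.232 → step 13: x=-0.063, v=-0.249, θ=-0.006, ω=0.169
apply F[13]=+1.315 → step 14: x=-0.068, v=-0.235, θ=-0.003, ω=0.154
apply F[14]=+1.362 → step 15: x=-0.072, v=-0.221, θ=-0.000, ω=0.139
apply F[15]=+1.382 → step 16: x=-0.077, v=-0.207, θ=0.002, ω=0.124
apply F[16]=+1.379 → step 17: x=-0.081, v=-0.193, θ=0.005, ω=0.110
apply F[17]=+1.361 → step 18: x=-0.084, v=-0.179, θ=0.007, ω=0.097
apply F[18]=+1.330 → step 19: x=-0.088, v=-0.166, θ=0.009, ω=0.085
apply F[19]=+1.291 → step 20: x=-0.091, v=-0.153, θ=0.010, ω=0.074
apply F[20]=+1.246 → step 21: x=-0.094, v=-0.141, θ=0.012, ω=0.063
apply F[21]=+1.197 → step 22: x=-0.097, v=-0.129, θ=0.013, ω=0.053
apply F[22]=+1.146 → step 23: x=-0.099, v=-0.118, θ=0.014, ω=0.045
apply F[23]=+1.094 → step 24: x=-0.101, v=-0.108, θ=0.015, ω=0.037
apply F[24]=+1.041 → step 25: x=-0.103, v=-0.098, θ=0.015, ω=0.030
apply F[25]=+0.989 → step 26: x=-0.105, v=-0.089, θ=0.016, ω=0.023
apply F[26]=+0.939 → step 27: x=-0.107, v=-0.080, θ=0.016, ω=0.017
apply F[27]=+0.890 → step 28: x=-0.108, v=-0.072, θ=0.016, ω=0.012
apply F[28]=+0.843 → step 29: x=-0.110, v=-0.064, θ=0.017, ω=0.007
apply F[29]=+0.798 → step 30: x=-0.111, v=-0.057, θ=0.017, ω=0.003
apply F[30]=+0.755 → step 31: x=-0.112, v=-0.050, θ=0.017, ω=-0.000
apply F[31]=+0.715 → step 32: x=-0.113, v=-0.044, θ=0.017, ω=-0.003
apply F[32]=+0.676 → step 33: x=-0.114, v=-0.038, θ=0.017, ω=-0.006
apply F[33]=+0.639 → step 34: x=-0.115, v=-0.032, θ=0.016, ω=-0.008
apply F[34]=+0.605 → step 35: x=-0.115, v=-0.027, θ=0.016, ω=-0.011
Max |angle| over trajectory = 0.057 rad = 3.3°.

Answer: 3.3°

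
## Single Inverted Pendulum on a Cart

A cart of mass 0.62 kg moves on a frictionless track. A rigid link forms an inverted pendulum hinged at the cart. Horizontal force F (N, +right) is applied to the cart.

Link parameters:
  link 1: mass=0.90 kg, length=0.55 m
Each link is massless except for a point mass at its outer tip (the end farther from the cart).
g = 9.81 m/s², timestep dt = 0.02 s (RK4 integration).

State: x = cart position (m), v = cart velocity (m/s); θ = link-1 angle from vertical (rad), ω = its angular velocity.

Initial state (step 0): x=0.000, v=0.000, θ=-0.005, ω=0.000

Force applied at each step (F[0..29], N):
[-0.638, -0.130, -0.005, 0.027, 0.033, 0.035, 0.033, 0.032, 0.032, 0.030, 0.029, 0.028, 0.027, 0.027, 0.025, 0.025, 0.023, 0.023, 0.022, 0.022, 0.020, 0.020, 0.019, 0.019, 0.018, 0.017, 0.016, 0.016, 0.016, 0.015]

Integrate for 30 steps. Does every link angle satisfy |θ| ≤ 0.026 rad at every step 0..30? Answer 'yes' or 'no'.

Answer: yes

Derivation:
apply F[0]=-0.638 → step 1: x=-0.000, v=-0.019, θ=-0.005, ω=0.033
apply F[1]=-0.130 → step 2: x=-0.001, v=-0.022, θ=-0.004, ω=0.037
apply F[2]=-0.005 → step 3: x=-0.001, v=-0.021, θ=-0.003, ω=0.034
apply F[3]=+0.027 → step 4: x=-0.001, v=-0.020, θ=-0.003, ω=0.030
apply F[4]=+0.033 → step 5: x=-0.002, v=-0.018, θ=-0.002, ω=0.026
apply F[5]=+0.035 → step 6: x=-0.002, v=-0.016, θ=-0.002, ω=0.022
apply F[6]=+0.033 → step 7: x=-0.002, v=-0.015, θ=-0.001, ω=0.019
apply F[7]=+0.032 → step 8: x=-0.003, v=-0.013, θ=-0.001, ω=0.016
apply F[8]=+0.032 → step 9: x=-0.003, v=-0.012, θ=-0.000, ω=0.014
apply F[9]=+0.030 → step 10: x=-0.003, v=-0.011, θ=-0.000, ω=0.012
apply F[10]=+0.029 → step 11: x=-0.003, v=-0.010, θ=-0.000, ω=0.010
apply F[11]=+0.028 → step 12: x=-0.004, v=-0.009, θ=0.000, ω=0.009
apply F[12]=+0.027 → step 13: x=-0.004, v=-0.008, θ=0.000, ω=0.007
apply F[13]=+0.027 → step 14: x=-0.004, v=-0.008, θ=0.000, ω=0.006
apply F[14]=+0.025 → step 15: x=-0.004, v=-0.007, θ=0.001, ω=0.005
apply F[15]=+0.025 → step 16: x=-0.004, v=-0.006, θ=0.001, ω=0.004
apply F[16]=+0.023 → step 17: x=-0.004, v=-0.006, θ=0.001, ω=0.003
apply F[17]=+0.023 → step 18: x=-0.005, v=-0.005, θ=0.001, ω=0.003
apply F[18]=+0.022 → step 19: x=-0.005, v=-0.005, θ=0.001, ω=0.002
apply F[19]=+0.022 → step 20: x=-0.005, v=-0.004, θ=0.001, ω=0.001
apply F[20]=+0.020 → step 21: x=-0.005, v=-0.004, θ=0.001, ω=0.001
apply F[21]=+0.020 → step 22: x=-0.005, v=-0.004, θ=0.001, ω=0.001
apply F[22]=+0.019 → step 23: x=-0.005, v=-0.003, θ=0.001, ω=0.000
apply F[23]=+0.019 → step 24: x=-0.005, v=-0.003, θ=0.001, ω=0.000
apply F[24]=+0.018 → step 25: x=-0.005, v=-0.003, θ=0.001, ω=-0.000
apply F[25]=+0.017 → step 26: x=-0.005, v=-0.002, θ=0.001, ω=-0.000
apply F[26]=+0.016 → step 27: x=-0.005, v=-0.002, θ=0.001, ω=-0.000
apply F[27]=+0.016 → step 28: x=-0.005, v=-0.002, θ=0.001, ω=-0.001
apply F[28]=+0.016 → step 29: x=-0.005, v=-0.002, θ=0.001, ω=-0.001
apply F[29]=+0.015 → step 30: x=-0.005, v=-0.001, θ=0.001, ω=-0.001
Max |angle| over trajectory = 0.005 rad; bound = 0.026 → within bound.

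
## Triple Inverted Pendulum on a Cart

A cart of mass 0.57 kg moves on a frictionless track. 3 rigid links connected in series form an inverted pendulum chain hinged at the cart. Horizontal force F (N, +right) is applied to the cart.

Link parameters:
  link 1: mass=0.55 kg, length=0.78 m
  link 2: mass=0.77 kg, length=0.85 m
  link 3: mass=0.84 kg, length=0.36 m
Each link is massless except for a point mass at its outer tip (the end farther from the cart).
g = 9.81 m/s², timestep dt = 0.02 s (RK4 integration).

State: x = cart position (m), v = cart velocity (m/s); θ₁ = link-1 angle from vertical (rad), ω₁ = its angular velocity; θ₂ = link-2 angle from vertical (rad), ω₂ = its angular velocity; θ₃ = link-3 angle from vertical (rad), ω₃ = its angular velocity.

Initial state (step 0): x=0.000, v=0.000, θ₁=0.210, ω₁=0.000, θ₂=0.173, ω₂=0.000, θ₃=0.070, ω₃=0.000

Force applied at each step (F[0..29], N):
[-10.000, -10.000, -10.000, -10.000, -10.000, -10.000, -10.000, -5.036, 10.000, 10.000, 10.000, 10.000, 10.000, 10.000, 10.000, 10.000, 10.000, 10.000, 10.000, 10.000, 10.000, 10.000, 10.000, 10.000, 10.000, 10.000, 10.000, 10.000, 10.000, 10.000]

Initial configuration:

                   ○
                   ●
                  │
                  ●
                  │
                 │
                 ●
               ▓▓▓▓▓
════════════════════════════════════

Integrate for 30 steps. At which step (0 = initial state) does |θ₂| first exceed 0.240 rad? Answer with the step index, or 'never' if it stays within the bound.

apply F[0]=-10.000 → step 1: x=-0.004, v=-0.429, θ₁=0.216, ω₁=0.605, θ₂=0.173, ω₂=-0.005, θ₃=0.069, ω₃=-0.059
apply F[1]=-10.000 → step 2: x=-0.017, v=-0.850, θ₁=0.234, ω₁=1.203, θ₂=0.173, ω₂=-0.013, θ₃=0.068, ω₃=-0.109
apply F[2]=-10.000 → step 3: x=-0.038, v=-1.252, θ₁=0.264, ω₁=1.779, θ₂=0.172, ω₂=-0.025, θ₃=0.065, ω₃=-0.142
apply F[3]=-10.000 → step 4: x=-0.067, v=-1.621, θ₁=0.305, ω₁=2.312, θ₂=0.172, ω₂=-0.031, θ₃=0.062, ω₃=-0.153
apply F[4]=-10.000 → step 5: x=-0.103, v=-1.947, θ₁=0.356, ω₁=2.776, θ₂=0.171, ω₂=-0.019, θ₃=0.059, ω₃=-0.141
apply F[5]=-10.000 → step 6: x=-0.145, v=-2.223, θ₁=0.416, ω₁=3.158, θ₂=0.171, ω₂=0.026, θ₃=0.057, ω₃=-0.107
apply F[6]=-10.000 → step 7: x=-0.191, v=-2.450, θ₁=0.482, ω₁=3.455, θ₂=0.173, ω₂=0.111, θ₃=0.055, ω₃=-0.059
apply F[7]=-5.036 → step 8: x=-0.241, v=-2.534, θ₁=0.553, ω₁=3.614, θ₂=0.175, ω₂=0.180, θ₃=0.054, ω₃=-0.027
apply F[8]=+10.000 → step 9: x=-0.290, v=-2.307, θ₁=0.625, ω₁=3.592, θ₂=0.178, ω₂=0.080, θ₃=0.053, ω₃=-0.065
apply F[9]=+10.000 → step 10: x=-0.334, v=-2.084, θ₁=0.696, ω₁=3.604, θ₂=0.179, ω₂=-0.030, θ₃=0.052, ω₃=-0.100
apply F[10]=+10.000 → step 11: x=-0.373, v=-1.860, θ₁=0.769, ω₁=3.642, θ₂=0.177, ω₂=-0.144, θ₃=0.049, ω₃=-0.132
apply F[11]=+10.000 → step 12: x=-0.408, v=-1.631, θ₁=0.842, ω₁=3.699, θ₂=0.173, ω₂=-0.260, θ₃=0.046, ω₃=-0.158
apply F[12]=+10.000 → step 13: x=-0.438, v=-1.395, θ₁=0.917, ω₁=3.772, θ₂=0.166, ω₂=-0.374, θ₃=0.043, ω₃=-0.179
apply F[13]=+10.000 → step 14: x=-0.464, v=-1.149, θ₁=0.993, ω₁=3.857, θ₂=0.158, ω₂=-0.482, θ₃=0.039, ω₃=-0.195
apply F[14]=+10.000 → step 15: x=-0.484, v=-0.893, θ₁=1.071, ω₁=3.955, θ₂=0.147, ω₂=-0.584, θ₃=0.035, ω₃=-0.207
apply F[15]=+10.000 → step 16: x=-0.499, v=-0.626, θ₁=1.151, ω₁=4.065, θ₂=0.135, ω₂=-0.675, θ₃=0.031, ω₃=-0.215
apply F[16]=+10.000 → step 17: x=-0.509, v=-0.345, θ₁=1.234, ω₁=4.190, θ₂=0.120, ω₂=-0.755, θ₃=0.027, ω₃=-0.219
apply F[17]=+10.000 → step 18: x=-0.513, v=-0.050, θ₁=1.319, ω₁=4.333, θ₂=0.105, ω₂=-0.820, θ₃=0.022, ω₃=-0.221
apply F[18]=+10.000 → step 19: x=-0.511, v=0.262, θ₁=1.407, ω₁=4.497, θ₂=0.088, ω₂=-0.866, θ₃=0.018, ω₃=-0.221
apply F[19]=+10.000 → step 20: x=-0.502, v=0.592, θ₁=1.499, ω₁=4.689, θ₂=0.070, ω₂=-0.891, θ₃=0.013, ω₃=-0.220
apply F[20]=+10.000 → step 21: x=-0.487, v=0.946, θ₁=1.595, ω₁=4.916, θ₂=0.052, ω₂=-0.888, θ₃=0.009, ω₃=-0.219
apply F[21]=+10.000 → step 22: x=-0.464, v=1.327, θ₁=1.696, ω₁=5.193, θ₂=0.035, ω₂=-0.851, θ₃=0.005, ω₃=-0.218
apply F[22]=+10.000 → step 23: x=-0.434, v=1.746, θ₁=1.803, ω₁=5.535, θ₂=0.018, ω₂=-0.768, θ₃=0.000, ω₃=-0.218
apply F[23]=+10.000 → step 24: x=-0.394, v=2.215, θ₁=1.918, ω₁=5.973, θ₂=0.004, ω₂=-0.624, θ₃=-0.004, ω₃=-0.219
apply F[24]=+10.000 → step 25: x=-0.345, v=2.756, θ₁=2.043, ω₁=6.553, θ₂=-0.006, ω₂=-0.391, θ₃=-0.008, ω₃=-0.219
apply F[25]=+10.000 → step 26: x=-0.283, v=3.410, θ₁=2.182, ω₁=7.357, θ₂=-0.010, ω₂=-0.023, θ₃=-0.013, ω₃=-0.220
apply F[26]=+10.000 → step 27: x=-0.207, v=4.251, θ₁=2.340, ω₁=8.549, θ₂=-0.005, ω₂=0.571, θ₃=-0.017, ω₃=-0.224
apply F[27]=+10.000 → step 28: x=-0.111, v=5.436, θ₁=2.529, ω₁=10.489, θ₂=0.015, ω₂=1.602, θ₃=-0.022, ω₃=-0.261
apply F[28]=+10.000 → step 29: x=0.015, v=7.310, θ₁=2.770, ω₁=14.082, θ₂=0.065, ω₂=3.675, θ₃=-0.029, ω₃=-0.553
apply F[29]=+10.000 → step 30: x=0.187, v=9.613, θ₁=3.111, ω₁=19.944, θ₂=0.180, ω₂=8.299, θ₃=-0.057, ω₃=-3.134
max |θ₂| = 0.180 ≤ 0.240 over all 31 states.

Answer: never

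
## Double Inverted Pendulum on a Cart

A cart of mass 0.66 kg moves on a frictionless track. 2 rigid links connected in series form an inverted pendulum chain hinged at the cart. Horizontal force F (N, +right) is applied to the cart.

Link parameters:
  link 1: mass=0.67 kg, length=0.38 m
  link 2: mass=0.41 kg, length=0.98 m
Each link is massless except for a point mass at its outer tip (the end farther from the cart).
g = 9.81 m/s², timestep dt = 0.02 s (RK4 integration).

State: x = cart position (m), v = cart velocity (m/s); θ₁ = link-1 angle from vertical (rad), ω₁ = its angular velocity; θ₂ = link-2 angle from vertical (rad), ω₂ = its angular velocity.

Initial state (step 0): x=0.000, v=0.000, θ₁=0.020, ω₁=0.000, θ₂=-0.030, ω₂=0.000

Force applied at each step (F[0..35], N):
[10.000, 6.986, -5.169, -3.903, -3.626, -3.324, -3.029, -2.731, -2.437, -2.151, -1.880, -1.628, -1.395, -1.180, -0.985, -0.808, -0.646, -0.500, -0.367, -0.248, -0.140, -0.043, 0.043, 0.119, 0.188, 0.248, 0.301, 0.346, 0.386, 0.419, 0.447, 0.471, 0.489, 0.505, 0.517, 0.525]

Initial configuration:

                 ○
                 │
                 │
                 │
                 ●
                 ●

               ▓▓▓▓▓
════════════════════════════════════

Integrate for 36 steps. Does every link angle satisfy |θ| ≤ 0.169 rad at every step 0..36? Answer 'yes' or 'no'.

Answer: yes

Derivation:
apply F[0]=+10.000 → step 1: x=0.003, v=0.297, θ₁=0.012, ω₁=-0.758, θ₂=-0.030, ω₂=-0.016
apply F[1]=+6.986 → step 2: x=0.011, v=0.508, θ₁=-0.008, ω₁=-1.301, θ₂=-0.031, ω₂=-0.026
apply F[2]=-5.169 → step 3: x=0.020, v=0.358, θ₁=-0.030, ω₁=-0.912, θ₂=-0.031, ω₂=-0.029
apply F[3]=-3.903 → step 4: x=0.026, v=0.252, θ₁=-0.046, ω₁=-0.655, θ₂=-0.032, ω₂=-0.027
apply F[4]=-3.626 → step 5: x=0.030, v=0.158, θ₁=-0.057, ω₁=-0.443, θ₂=-0.032, ω₂=-0.021
apply F[5]=-3.324 → step 6: x=0.032, v=0.077, θ₁=-0.064, ω₁=-0.271, θ₂=-0.033, ω₂=-0.012
apply F[6]=-3.029 → step 7: x=0.033, v=0.007, θ₁=-0.068, ω₁=-0.131, θ₂=-0.033, ω₂=-0.001
apply F[7]=-2.731 → step 8: x=0.033, v=-0.053, θ₁=-0.069, ω₁=-0.020, θ₂=-0.033, ω₂=0.011
apply F[8]=-2.437 → step 9: x=0.031, v=-0.104, θ₁=-0.069, ω₁=0.067, θ₂=-0.032, ω₂=0.023
apply F[9]=-2.151 → step 10: x=0.028, v=-0.147, θ₁=-0.067, ω₁=0.134, θ₂=-0.032, ω₂=0.035
apply F[10]=-1.880 → step 11: x=0.025, v=-0.183, θ₁=-0.064, ω₁=0.183, θ₂=-0.031, ω₂=0.046
apply F[11]=-1.628 → step 12: x=0.021, v=-0.213, θ₁=-0.060, ω₁=0.219, θ₂=-0.030, ω₂=0.056
apply F[12]=-1.395 → step 13: x=0.017, v=-0.236, θ₁=-0.055, ω₁=0.242, θ₂=-0.029, ω₂=0.066
apply F[13]=-1.180 → step 14: x=0.012, v=-0.255, θ₁=-0.050, ω₁=0.257, θ₂=-0.027, ω₂=0.074
apply F[14]=-0.985 → step 15: x=0.007, v=-0.270, θ₁=-0.045, ω₁=0.264, θ₂=-0.026, ω₂=0.080
apply F[15]=-0.808 → step 16: x=0.001, v=-0.281, θ₁=-0.040, ω₁=0.266, θ₂=-0.024, ω₂=0.086
apply F[16]=-0.646 → step 17: x=-0.005, v=-0.289, θ₁=-0.034, ω₁=0.262, θ₂=-0.022, ω₂=0.091
apply F[17]=-0.500 → step 18: x=-0.010, v=-0.294, θ₁=-0.029, ω₁=0.256, θ₂=-0.020, ω₂=0.094
apply F[18]=-0.367 → step 19: x=-0.016, v=-0.296, θ₁=-0.024, ω₁=0.246, θ₂=-0.018, ω₂=0.096
apply F[19]=-0.248 → step 20: x=-0.022, v=-0.297, θ₁=-0.019, ω₁=0.235, θ₂=-0.016, ω₂=0.098
apply F[20]=-0.140 → step 21: x=-0.028, v=-0.295, θ₁=-0.015, ω₁=0.223, θ₂=-0.015, ω₂=0.098
apply F[21]=-0.043 → step 22: x=-0.034, v=-0.293, θ₁=-0.011, ω₁=0.209, θ₂=-0.013, ω₂=0.098
apply F[22]=+0.043 → step 23: x=-0.040, v=-0.289, θ₁=-0.007, ω₁=0.195, θ₂=-0.011, ω₂=0.097
apply F[23]=+0.119 → step 24: x=-0.046, v=-0.284, θ₁=-0.003, ω₁=0.181, θ₂=-0.009, ω₂=0.095
apply F[24]=+0.188 → step 25: x=-0.051, v=-0.278, θ₁=0.001, ω₁=0.167, θ₂=-0.007, ω₂=0.093
apply F[25]=+0.248 → step 26: x=-0.057, v=-0.271, θ₁=0.004, ω₁=0.153, θ₂=-0.005, ω₂=0.090
apply F[26]=+0.301 → step 27: x=-0.062, v=-0.263, θ₁=0.007, ω₁=0.139, θ₂=-0.003, ω₂=0.087
apply F[27]=+0.346 → step 28: x=-0.067, v=-0.255, θ₁=0.009, ω₁=0.126, θ₂=-0.001, ω₂=0.084
apply F[28]=+0.386 → step 29: x=-0.072, v=-0.247, θ₁=0.012, ω₁=0.113, θ₂=0.000, ω₂=0.080
apply F[29]=+0.419 → step 30: x=-0.077, v=-0.239, θ₁=0.014, ω₁=0.101, θ₂=0.002, ω₂=0.077
apply F[30]=+0.447 → step 31: x=-0.082, v=-0.230, θ₁=0.016, ω₁=0.089, θ₂=0.003, ω₂=0.073
apply F[31]=+0.471 → step 32: x=-0.086, v=-0.221, θ₁=0.018, ω₁=0.078, θ₂=0.005, ω₂=0.068
apply F[32]=+0.489 → step 33: x=-0.091, v=-0.212, θ₁=0.019, ω₁=0.068, θ₂=0.006, ω₂=0.064
apply F[33]=+0.505 → step 34: x=-0.095, v=-0.203, θ₁=0.020, ω₁=0.059, θ₂=0.007, ω₂=0.060
apply F[34]=+0.517 → step 35: x=-0.099, v=-0.194, θ₁=0.021, ω₁=0.050, θ₂=0.008, ω₂=0.056
apply F[35]=+0.525 → step 36: x=-0.103, v=-0.185, θ₁=0.022, ω₁=0.042, θ₂=0.009, ω₂=0.052
Max |angle| over trajectory = 0.069 rad; bound = 0.169 → within bound.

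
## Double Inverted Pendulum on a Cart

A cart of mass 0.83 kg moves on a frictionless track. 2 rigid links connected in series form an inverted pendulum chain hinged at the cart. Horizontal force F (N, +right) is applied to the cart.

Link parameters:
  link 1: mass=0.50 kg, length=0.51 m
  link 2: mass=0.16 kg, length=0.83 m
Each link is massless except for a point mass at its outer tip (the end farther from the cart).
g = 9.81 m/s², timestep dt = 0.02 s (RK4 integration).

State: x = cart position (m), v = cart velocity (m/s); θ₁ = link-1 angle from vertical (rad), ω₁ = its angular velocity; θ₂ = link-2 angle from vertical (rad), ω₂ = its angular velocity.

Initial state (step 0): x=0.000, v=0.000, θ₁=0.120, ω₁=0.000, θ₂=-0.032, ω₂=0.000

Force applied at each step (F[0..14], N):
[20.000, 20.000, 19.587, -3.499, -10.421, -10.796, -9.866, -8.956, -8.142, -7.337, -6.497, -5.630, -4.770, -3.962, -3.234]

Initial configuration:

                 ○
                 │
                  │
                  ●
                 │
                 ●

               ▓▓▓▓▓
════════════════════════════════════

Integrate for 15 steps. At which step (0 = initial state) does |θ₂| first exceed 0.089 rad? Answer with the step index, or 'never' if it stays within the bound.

Answer: never

Derivation:
apply F[0]=+20.000 → step 1: x=0.005, v=0.459, θ₁=0.112, ω₁=-0.827, θ₂=-0.033, ω₂=-0.058
apply F[1]=+20.000 → step 2: x=0.018, v=0.923, θ₁=0.087, ω₁=-1.674, θ₂=-0.034, ω₂=-0.106
apply F[2]=+19.587 → step 3: x=0.041, v=1.385, θ₁=0.045, ω₁=-2.541, θ₂=-0.037, ω₂=-0.135
apply F[3]=-3.499 → step 4: x=0.068, v=1.299, θ₁=-0.004, ω₁=-2.359, θ₂=-0.040, ω₂=-0.147
apply F[4]=-10.421 → step 5: x=0.092, v=1.051, θ₁=-0.047, ω₁=-1.882, θ₂=-0.043, ω₂=-0.151
apply F[5]=-10.796 → step 6: x=0.110, v=0.800, θ₁=-0.080, ω₁=-1.419, θ₂=-0.046, ω₂=-0.145
apply F[6]=-9.866 → step 7: x=0.124, v=0.577, θ₁=-0.104, ω₁=-1.024, θ₂=-0.048, ω₂=-0.131
apply F[7]=-8.956 → step 8: x=0.134, v=0.380, θ₁=-0.121, ω₁=-0.692, θ₂=-0.051, ω₂=-0.109
apply F[8]=-8.142 → step 9: x=0.140, v=0.206, θ₁=-0.132, ω₁=-0.411, θ₂=-0.053, ω₂=-0.084
apply F[9]=-7.337 → step 10: x=0.142, v=0.052, θ₁=-0.138, ω₁=-0.175, θ₂=-0.054, ω₂=-0.056
apply F[10]=-6.497 → step 11: x=0.142, v=-0.081, θ₁=-0.140, ω₁=0.019, θ₂=-0.055, ω₂=-0.027
apply F[11]=-5.630 → step 12: x=0.139, v=-0.194, θ₁=-0.138, ω₁=0.173, θ₂=-0.055, ω₂=0.000
apply F[12]=-4.770 → step 13: x=0.134, v=-0.287, θ₁=-0.133, ω₁=0.291, θ₂=-0.055, ω₂=0.027
apply F[13]=-3.962 → step 14: x=0.128, v=-0.361, θ₁=-0.126, ω₁=0.377, θ₂=-0.054, ω₂=0.051
apply F[14]=-3.234 → step 15: x=0.120, v=-0.420, θ₁=-0.118, ω₁=0.435, θ₂=-0.053, ω₂=0.073
max |θ₂| = 0.055 ≤ 0.089 over all 16 states.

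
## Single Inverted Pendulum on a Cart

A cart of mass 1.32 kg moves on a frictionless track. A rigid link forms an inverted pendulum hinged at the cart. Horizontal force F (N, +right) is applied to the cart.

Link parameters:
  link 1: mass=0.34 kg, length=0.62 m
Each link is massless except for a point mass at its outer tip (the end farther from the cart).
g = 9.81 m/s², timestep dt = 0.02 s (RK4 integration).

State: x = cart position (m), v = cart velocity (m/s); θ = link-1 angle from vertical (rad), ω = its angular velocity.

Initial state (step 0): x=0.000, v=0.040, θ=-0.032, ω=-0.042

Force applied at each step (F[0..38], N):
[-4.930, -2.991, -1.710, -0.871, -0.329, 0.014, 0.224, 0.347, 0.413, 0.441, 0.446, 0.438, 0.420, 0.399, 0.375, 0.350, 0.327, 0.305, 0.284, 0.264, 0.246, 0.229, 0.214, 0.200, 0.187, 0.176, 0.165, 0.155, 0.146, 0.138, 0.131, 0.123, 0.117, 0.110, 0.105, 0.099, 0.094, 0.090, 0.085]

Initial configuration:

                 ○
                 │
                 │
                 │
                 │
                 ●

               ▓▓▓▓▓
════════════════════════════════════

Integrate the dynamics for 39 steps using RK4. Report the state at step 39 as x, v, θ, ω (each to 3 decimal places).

apply F[0]=-4.930 → step 1: x=0.000, v=-0.033, θ=-0.032, ω=0.066
apply F[1]=-2.991 → step 2: x=-0.001, v=-0.077, θ=-0.030, ω=0.126
apply F[2]=-1.710 → step 3: x=-0.003, v=-0.101, θ=-0.027, ω=0.157
apply F[3]=-0.871 → step 4: x=-0.005, v=-0.113, θ=-0.024, ω=0.168
apply F[4]=-0.329 → step 5: x=-0.007, v=-0.117, θ=-0.020, ω=0.167
apply F[5]=+0.014 → step 6: x=-0.010, v=-0.116, θ=-0.017, ω=0.159
apply F[6]=+0.224 → step 7: x=-0.012, v=-0.112, θ=-0.014, ω=0.148
apply F[7]=+0.347 → step 8: x=-0.014, v=-0.106, θ=-0.011, ω=0.134
apply F[8]=+0.413 → step 9: x=-0.016, v=-0.099, θ=-0.009, ω=0.120
apply F[9]=+0.441 → step 10: x=-0.018, v=-0.092, θ=-0.006, ω=0.106
apply F[10]=+0.446 → step 11: x=-0.020, v=-0.085, θ=-0.004, ω=0.093
apply F[11]=+0.438 → step 12: x=-0.021, v=-0.078, θ=-0.003, ω=0.081
apply F[12]=+0.420 → step 13: x=-0.023, v=-0.072, θ=-0.001, ω=0.070
apply F[13]=+0.399 → step 14: x=-0.024, v=-0.066, θ=0.000, ω=0.060
apply F[14]=+0.375 → step 15: x=-0.026, v=-0.060, θ=0.001, ω=0.051
apply F[15]=+0.350 → step 16: x=-0.027, v=-0.055, θ=0.002, ω=0.043
apply F[16]=+0.327 → step 17: x=-0.028, v=-0.050, θ=0.003, ω=0.036
apply F[17]=+0.305 → step 18: x=-0.029, v=-0.045, θ=0.004, ω=0.030
apply F[18]=+0.284 → step 19: x=-0.030, v=-0.041, θ=0.004, ω=0.025
apply F[19]=+0.264 → step 20: x=-0.030, v=-0.038, θ=0.005, ω=0.020
apply F[20]=+0.246 → step 21: x=-0.031, v=-0.034, θ=0.005, ω=0.016
apply F[21]=+0.229 → step 22: x=-0.032, v=-0.031, θ=0.005, ω=0.013
apply F[22]=+0.214 → step 23: x=-0.032, v=-0.028, θ=0.005, ω=0.009
apply F[23]=+0.200 → step 24: x=-0.033, v=-0.025, θ=0.006, ω=0.007
apply F[24]=+0.187 → step 25: x=-0.033, v=-0.023, θ=0.006, ω=0.005
apply F[25]=+0.176 → step 26: x=-0.034, v=-0.020, θ=0.006, ω=0.003
apply F[26]=+0.165 → step 27: x=-0.034, v=-0.018, θ=0.006, ω=0.001
apply F[27]=+0.155 → step 28: x=-0.034, v=-0.016, θ=0.006, ω=-0.001
apply F[28]=+0.146 → step 29: x=-0.035, v=-0.014, θ=0.006, ω=-0.002
apply F[29]=+0.138 → step 30: x=-0.035, v=-0.012, θ=0.006, ω=-0.003
apply F[30]=+0.131 → step 31: x=-0.035, v=-0.011, θ=0.006, ω=-0.004
apply F[31]=+0.123 → step 32: x=-0.035, v=-0.009, θ=0.006, ω=-0.005
apply F[32]=+0.117 → step 33: x=-0.036, v=-0.008, θ=0.006, ω=-0.005
apply F[33]=+0.110 → step 34: x=-0.036, v=-0.006, θ=0.005, ω=-0.006
apply F[34]=+0.105 → step 35: x=-0.036, v=-0.005, θ=0.005, ω=-0.006
apply F[35]=+0.099 → step 36: x=-0.036, v=-0.004, θ=0.005, ω=-0.006
apply F[36]=+0.094 → step 37: x=-0.036, v=-0.002, θ=0.005, ω=-0.007
apply F[37]=+0.090 → step 38: x=-0.036, v=-0.001, θ=0.005, ω=-0.007
apply F[38]=+0.085 → step 39: x=-0.036, v=-0.000, θ=0.005, ω=-0.007

Answer: x=-0.036, v=-0.000, θ=0.005, ω=-0.007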